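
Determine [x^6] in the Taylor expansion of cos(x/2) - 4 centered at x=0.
Expand to order 6: cos(x/2) - 4 = -x^6/46080 + x^4/384 - x^2/8 - 3 + O(x^7).
The coefficient of x^6 is -1/46080.

Final answer: -1/46080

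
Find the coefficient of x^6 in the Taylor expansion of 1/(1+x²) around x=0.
Expand to order 6: 1/(1+x²) = -x^6 + x^4 - x^2 + 1 + O(x^7).
The coefficient of x^6 is -1.

Final answer: -1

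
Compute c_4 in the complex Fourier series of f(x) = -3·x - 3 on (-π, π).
Compute the real Fourier coefficients first: a_4 = 0, b_4 = 3/2.
Then c_4 = (a_4 − i·b_4)/2 = -3·i/4.

Final answer: -3·i/4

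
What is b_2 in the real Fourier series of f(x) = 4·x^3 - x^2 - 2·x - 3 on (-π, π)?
b_2 = (1/π) ∫_{-π}^{π} f(x)·sin(2x) dx.
Evaluate the integral (use parity and integration by parts as needed): b_2 = 8 - 4·π^2.

Final answer: 8 - 4·π^2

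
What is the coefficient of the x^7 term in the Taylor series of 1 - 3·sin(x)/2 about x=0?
Expand to order 7: 1 - 3·sin(x)/2 = x^7/3360 - x^5/80 + x^3/4 - 3·x/2 + 1 + O(x^8).
The coefficient of x^7 is 1/3360.

Final answer: 1/3360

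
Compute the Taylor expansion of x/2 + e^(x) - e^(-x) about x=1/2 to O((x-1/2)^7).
(-4 + e^(1/2) + 4·e)·e^(-1/2)/4 + (e^(1/2) + 2 + 2·e)·e^(-1/2)·(x - 1/2)/2 + (-1 + e)·e^(-1/2)·(x - 1/2)^2/2 + (1 + e)·e^(-1/2)·(x - 1/2)^3/6 + (-1 + e)·e^(-1/2)·(x - 1/2)^4/24 + (1 + e)·e^(-1/2)·(x - 1/2)^5/120 + (-1 + e)·e^(-1/2)·(x - 1/2)^6/720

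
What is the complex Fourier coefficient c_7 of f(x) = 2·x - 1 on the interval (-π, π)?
Compute the real Fourier coefficients first: a_7 = 0, b_7 = 4/7.
Then c_7 = (a_7 − i·b_7)/2 = -2·i/7.

Final answer: -2·i/7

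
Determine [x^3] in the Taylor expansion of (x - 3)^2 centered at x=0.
Expand to order 3: (x - 3)^2 = x^2 - 6·x + 9 + O(x^4).
The coefficient of x^3 is 0.

Final answer: 0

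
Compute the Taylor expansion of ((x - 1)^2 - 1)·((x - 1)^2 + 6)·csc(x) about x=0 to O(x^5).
-169·x^4/180 + 17·x^3/6 - 19·x^2/3 + 11·x - 14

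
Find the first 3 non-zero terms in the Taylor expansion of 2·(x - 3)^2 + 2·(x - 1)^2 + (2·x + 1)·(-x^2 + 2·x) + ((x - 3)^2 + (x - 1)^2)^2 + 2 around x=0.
111·x^2 - 174·x + 122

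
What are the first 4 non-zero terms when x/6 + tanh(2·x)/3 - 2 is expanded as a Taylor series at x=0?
64·x^5/45 - 8·x^3/9 + 5·x/6 - 2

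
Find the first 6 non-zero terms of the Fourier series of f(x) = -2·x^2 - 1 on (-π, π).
8·cos(x) - 2·cos(2·x) + 8·cos(3·x)/9 - cos(4·x)/2 + 8·cos(5·x)/25 - 2·π^2/3 - 1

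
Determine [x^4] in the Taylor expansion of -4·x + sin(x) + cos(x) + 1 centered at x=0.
Expand to order 4: -4·x + sin(x) + cos(x) + 1 = x^4/24 - x^3/6 - x^2/2 - 3·x + 2 + O(x^5).
The coefficient of x^4 is 1/24.

Final answer: 1/24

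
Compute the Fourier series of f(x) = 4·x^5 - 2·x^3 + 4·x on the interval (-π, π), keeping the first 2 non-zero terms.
(-164·π^2 + 8·π^4 + 992)·sin(x) + (-4·π^4 - 37 + 22·π^2)·sin(2·x)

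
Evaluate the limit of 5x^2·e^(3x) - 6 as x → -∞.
The product is a 0·∞ indeterminate form at x → -∞.
Rewrite the product as 5x^2 / e^(-3x) (an ∞/∞ form) and apply L'Hôpital, or use the standard hierarchy e^(3|x|) ≫ |x^2| as x → -∞.
The indeterminate product → 0, so the limit = -6.

Final answer: -6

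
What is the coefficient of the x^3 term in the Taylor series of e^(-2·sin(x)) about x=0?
Expand to order 3: e^(-2·sin(x)) = -x^3 + 2·x^2 - 2·x + 1 + O(x^4).
The coefficient of x^3 is -1.

Final answer: -1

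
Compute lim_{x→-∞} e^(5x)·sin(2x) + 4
Evaluate the dominant behaviour as x → -∞; each term tends to a finite value or vanishes.
Limit = 4.

Final answer: 4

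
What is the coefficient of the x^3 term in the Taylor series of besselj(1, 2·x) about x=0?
Expand to order 3: besselj(1, 2·x) = -x^3/2 + x + O(x^4).
The coefficient of x^3 is -1/2.

Final answer: -1/2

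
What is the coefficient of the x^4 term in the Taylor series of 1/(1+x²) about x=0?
Expand to order 4: 1/(1+x²) = x^4 - x^2 + 1 + O(x^5).
The coefficient of x^4 is 1.

Final answer: 1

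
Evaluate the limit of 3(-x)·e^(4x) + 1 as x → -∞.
The product is a 0·∞ indeterminate form at x → -∞.
Rewrite the product as 3(-x) / e^(-4x) (an ∞/∞ form) and apply L'Hôpital, or use the standard hierarchy e^(4|x|) ≫ |(-x)| as x → -∞.
The indeterminate product → 0, so the limit = 1.

Final answer: 1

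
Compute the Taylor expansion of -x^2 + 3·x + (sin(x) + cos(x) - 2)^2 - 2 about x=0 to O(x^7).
x^6/180 + 7·x^5/30 - x^4/6 - 2·x^3/3 + x^2 + x - 1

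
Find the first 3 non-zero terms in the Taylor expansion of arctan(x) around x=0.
x^5/5 - x^3/3 + x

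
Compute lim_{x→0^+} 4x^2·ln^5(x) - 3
The product is a 0·∞ indeterminate form at x → 0⁺.
Rewrite the product as 4·ln^5(x) / x^(-2) and apply L'Hôpital, or use the standard hierarchy x^(-2) ≫ |ln x|^5 as x → 0⁺.
The indeterminate product → 0, so the limit = -3.

Final answer: -3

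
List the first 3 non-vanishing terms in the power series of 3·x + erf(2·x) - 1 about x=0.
-16·x^3/(3·√(π)) + x·(4/√(π) + 3) - 1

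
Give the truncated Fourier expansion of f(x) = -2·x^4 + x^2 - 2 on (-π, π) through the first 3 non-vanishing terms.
(-100 + 16·π^2)·cos(x) + (7 - 4·π^2)·cos(2·x) - 2·π^4/5 - 2 + π^2/3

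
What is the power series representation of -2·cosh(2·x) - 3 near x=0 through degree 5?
-4·x^4/3 - 4·x^2 - 5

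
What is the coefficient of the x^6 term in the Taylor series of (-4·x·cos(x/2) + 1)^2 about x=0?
Expand to order 6: (-4·x·cos(x/2) + 1)^2 = x^6/3 - x^5/48 - 4·x^4 + x^3 + 16·x^2 - 8·x + 1 + O(x^7).
The coefficient of x^6 is 1/3.

Final answer: 1/3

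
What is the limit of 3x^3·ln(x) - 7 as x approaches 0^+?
The product is a 0·∞ indeterminate form at x → 0⁺.
Rewrite the product as 3·ln(x) / x^(-3) and apply L'Hôpital, or use the standard hierarchy x^(-3) ≫ |ln x| as x → 0⁺.
The indeterminate product → 0, so the limit = -7.

Final answer: -7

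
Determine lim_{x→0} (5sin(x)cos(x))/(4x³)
Both numerator and denominator → 0 as x → 0; this is a 0/0 indeterminate form.
Expand each to leading order near x = 0: numerator ~ 5·x, denominator ~ 4·x^3.
The limit of the ratio is ∞.

Final answer: ∞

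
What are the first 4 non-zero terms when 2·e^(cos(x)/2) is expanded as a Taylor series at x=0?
-49·x^6·e^(1/2)/2880 + 5·x^4·e^(1/2)/48 - x^2·e^(1/2)/2 + 2·e^(1/2)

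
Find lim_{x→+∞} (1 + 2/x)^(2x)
As x → +∞: write (1 + 2/x)^(2x) = ((1 + 2/x)^x)^2 → (e^2)^2 = e^4.
Limit = e^(4).

Final answer: e^(4)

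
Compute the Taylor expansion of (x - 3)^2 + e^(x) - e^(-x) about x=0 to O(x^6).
x^5/60 + x^3/3 + x^2 - 4·x + 9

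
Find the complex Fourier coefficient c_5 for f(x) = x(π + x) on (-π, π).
Compute the real Fourier coefficients first: a_5 = -4/25, b_5 = 2·π/5.
Then c_5 = (a_5 − i·b_5)/2 = -2/25 - i·π/5.

Final answer: -2/25 - i·π/5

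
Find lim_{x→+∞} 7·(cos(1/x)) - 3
Evaluate the dominant behaviour as x → +∞; each term tends to a finite value or vanishes.
Limit = 4.

Final answer: 4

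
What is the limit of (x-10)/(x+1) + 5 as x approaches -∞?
Evaluate the dominant behaviour as x → -∞; each term tends to a finite value or vanishes.
Limit = 6.

Final answer: 6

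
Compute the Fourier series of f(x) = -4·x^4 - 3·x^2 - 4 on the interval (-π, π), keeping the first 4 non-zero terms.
(-180 + 32·π^2)·cos(x) + (9 - 8·π^2)·cos(2·x) + (-28/27 + 32·π^2/9)·cos(3·x) - 4·π^4/5 - π^2 - 4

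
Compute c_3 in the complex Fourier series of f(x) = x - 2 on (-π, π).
Compute the real Fourier coefficients first: a_3 = 0, b_3 = 2/3.
Then c_3 = (a_3 − i·b_3)/2 = -i/3.

Final answer: -i/3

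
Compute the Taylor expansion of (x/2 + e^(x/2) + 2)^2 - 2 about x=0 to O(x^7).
x^6/576 + 23·x^5/1920 + 7·x^4/96 + 3·x^3/8 + 7·x^2/4 + 6·x + 7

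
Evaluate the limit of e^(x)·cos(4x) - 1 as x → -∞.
Evaluate the dominant behaviour as x → -∞; each term tends to a finite value or vanishes.
Limit = -1.

Final answer: -1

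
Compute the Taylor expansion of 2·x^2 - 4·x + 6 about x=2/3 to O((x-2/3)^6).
38/9 - 4·(x - 2/3)/3 + 2·(x - 2/3)^2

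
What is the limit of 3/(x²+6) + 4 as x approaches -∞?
Evaluate the dominant behaviour as x → -∞; each term tends to a finite value or vanishes.
Limit = 4.

Final answer: 4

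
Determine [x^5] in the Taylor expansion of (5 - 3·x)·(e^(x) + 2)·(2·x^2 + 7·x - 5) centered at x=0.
Expand to order 5: (5 - 3·x)·(e^(x) + 2)·(2·x^2 + 7·x - 5) = -71·x^5/24 - 101·x^4/24 - 49·x^3/6 + 9·x^2/2 + 125·x - 75 + O(x^6).
The coefficient of x^5 is -71/24.

Final answer: -71/24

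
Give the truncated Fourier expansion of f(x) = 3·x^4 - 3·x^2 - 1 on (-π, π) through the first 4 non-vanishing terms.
(156 - 24·π^2)·cos(x) + (-12 + 6·π^2)·cos(2·x) + (28/9 - 8·π^2/3)·cos(3·x) - π^2 - 1 + 3·π^4/5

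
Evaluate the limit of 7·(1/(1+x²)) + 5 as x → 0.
Direct substitution at x = 0 gives 12.

Final answer: 12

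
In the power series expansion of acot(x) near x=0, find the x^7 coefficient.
Expand to order 7: acot(x) = x^7/7 - x^5/5 + x^3/3 - x + π/2 + O(x^8).
The coefficient of x^7 is 1/7.

Final answer: 1/7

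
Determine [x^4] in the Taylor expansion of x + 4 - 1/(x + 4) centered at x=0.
Expand to order 4: x + 4 - 1/(x + 4) = -x^4/1024 + x^3/256 - x^2/64 + 17·x/16 + 15/4 + O(x^5).
The coefficient of x^4 is -1/1024.

Final answer: -1/1024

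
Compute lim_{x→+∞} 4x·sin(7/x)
As x → +∞: let u = 7/x → 0⁺; then 4·x·sin(7/x) = 4·7·sin(u)/u → 4·7·1 = 28.
Limit = 28.

Final answer: 28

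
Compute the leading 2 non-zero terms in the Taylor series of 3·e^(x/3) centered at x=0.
x + 3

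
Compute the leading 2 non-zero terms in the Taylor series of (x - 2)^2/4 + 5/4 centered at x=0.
9/4 - x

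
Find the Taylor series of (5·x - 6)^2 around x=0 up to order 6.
25·x^2 - 60·x + 36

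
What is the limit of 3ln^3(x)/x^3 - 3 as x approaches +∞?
The quotient is an ∞/∞ indeterminate form as x → +∞.
The polynomial denominator x^3 dominates the logarithmic numerator (any positive power of x ≫ ln^3(x) as x → ∞), so the quotient → 0.
Adding the constant: 0 - 3 = -3. Limit = -3.

Final answer: -3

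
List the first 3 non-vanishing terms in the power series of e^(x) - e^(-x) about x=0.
x^5/60 + x^3/3 + 2·x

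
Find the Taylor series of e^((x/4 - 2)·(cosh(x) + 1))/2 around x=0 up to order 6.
-3847·x^6·e^(-4)/92160 + 341·x^5·e^(-4)/7680 + 137·x^4·e^(-4)/768 - 17·x^3·e^(-4)/96 - 7·x^2·e^(-4)/16 + x·e^(-4)/4 + e^(-4)/2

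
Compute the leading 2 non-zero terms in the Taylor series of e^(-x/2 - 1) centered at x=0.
-x·e^(-1)/2 + e^(-1)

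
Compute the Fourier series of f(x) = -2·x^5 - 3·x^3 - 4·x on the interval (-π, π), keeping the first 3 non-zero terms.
(-452 - 4·π^4 + 74·π^2)·sin(x) + (-7·π^2 + 29/2 + 2·π^4)·sin(2·x) + (-4·π^4/3 - 268/81 + 26·π^2/27)·sin(3·x)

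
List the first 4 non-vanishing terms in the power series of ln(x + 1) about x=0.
-x^4/4 + x^3/3 - x^2/2 + x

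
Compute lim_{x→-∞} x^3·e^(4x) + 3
The product is a 0·∞ indeterminate form at x → -∞.
Rewrite the product as x^3 / e^(-4x) (an ∞/∞ form) and apply L'Hôpital, or use the standard hierarchy e^(4|x|) ≫ |x^3| as x → -∞.
The indeterminate product → 0, so the limit = 3.

Final answer: 3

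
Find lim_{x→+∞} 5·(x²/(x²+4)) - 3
Evaluate the dominant behaviour as x → +∞; each term tends to a finite value or vanishes.
Limit = 2.

Final answer: 2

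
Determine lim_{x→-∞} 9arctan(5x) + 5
Evaluate the dominant behaviour as x → -∞; each term tends to a finite value or vanishes.
Limit = 5 - 9·π/2.

Final answer: 5 - 9·π/2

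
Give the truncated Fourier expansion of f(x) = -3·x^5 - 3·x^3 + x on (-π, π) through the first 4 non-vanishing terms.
(-682 - 6·π^4 + 114·π^2)·sin(x) + (-12·π^2 + 17 + 3·π^4)·sin(2·x) + (-2·π^4 - 26/27 + 22·π^2/9)·sin(3·x) + (-3·π^2/8 - 23/64 + 3·π^4/2)·sin(4·x)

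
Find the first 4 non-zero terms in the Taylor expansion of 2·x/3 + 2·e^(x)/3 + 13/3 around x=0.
x^3/9 + x^2/3 + 4·x/3 + 5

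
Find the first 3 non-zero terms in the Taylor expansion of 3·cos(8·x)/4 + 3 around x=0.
128·x^4 - 24·x^2 + 15/4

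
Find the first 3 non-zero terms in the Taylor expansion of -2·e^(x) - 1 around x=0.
-x^2 - 2·x - 3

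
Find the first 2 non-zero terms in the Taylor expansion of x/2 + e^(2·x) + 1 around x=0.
5·x/2 + 2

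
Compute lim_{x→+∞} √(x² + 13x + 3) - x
This is an ∞ − ∞ indeterminate form.
Multiply and divide by the conjugate √(x²+13x + 3) + x; the x² terms cancel, leaving (13x + 3)/(√(x²+13x + 3)+x) → 13/2.
Limit = 13/2.

Final answer: 13/2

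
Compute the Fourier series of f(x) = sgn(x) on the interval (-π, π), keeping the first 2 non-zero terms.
4·sin(x)/π + 4·sin(3·x)/(3·π)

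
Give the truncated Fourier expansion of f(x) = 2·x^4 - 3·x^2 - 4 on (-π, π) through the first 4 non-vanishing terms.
(108 - 16·π^2)·cos(x) + (-9 + 4·π^2)·cos(2·x) + (68/27 - 16·π^2/9)·cos(3·x) - π^2 - 4 + 2·π^4/5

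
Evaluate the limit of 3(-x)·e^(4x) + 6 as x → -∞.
The product is a 0·∞ indeterminate form at x → -∞.
Rewrite the product as 3(-x) / e^(-4x) (an ∞/∞ form) and apply L'Hôpital, or use the standard hierarchy e^(4|x|) ≫ |(-x)| as x → -∞.
The indeterminate product → 0, so the limit = 6.

Final answer: 6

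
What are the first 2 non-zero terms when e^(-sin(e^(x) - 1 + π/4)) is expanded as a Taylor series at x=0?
-√(2)·x·e^(-√(2)/2)/2 + e^(-√(2)/2)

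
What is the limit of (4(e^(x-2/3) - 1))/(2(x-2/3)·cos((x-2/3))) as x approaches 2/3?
Both numerator and denominator → 0 as x → 2/3; this is a 0/0 indeterminate form.
Expand each to leading order near x = 2/3: numerator ~ 4·(x - 2/3), denominator ~ 2·(x - 2/3).
The limit of the ratio is 2.

Final answer: 2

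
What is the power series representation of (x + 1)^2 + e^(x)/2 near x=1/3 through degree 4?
e^(1/3)/2 + 16/9 + (e^(1/3)/2 + 8/3)·(x - 1/3) + (e^(1/3)/4 + 1)·(x - 1/3)^2 + e^(1/3)·(x - 1/3)^3/12 + e^(1/3)·(x - 1/3)^4/48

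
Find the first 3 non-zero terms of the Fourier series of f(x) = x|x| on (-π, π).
(-8 + 2·π^2)·sin(x)/π - π·sin(2·x) + (-8 + 18·π^2)·sin(3·x)/(27·π)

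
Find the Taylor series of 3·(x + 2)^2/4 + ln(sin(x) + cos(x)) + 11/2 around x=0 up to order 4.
-2·x^4/3 + 2·x^3/3 - x^2/4 + 4·x + 17/2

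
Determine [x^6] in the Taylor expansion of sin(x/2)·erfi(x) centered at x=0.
Expand to order 6: sin(x/2)·erfi(x) = 499·x^6/(5760·√(π)) + 7·x^4/(24·√(π)) + x^2/√(π) + O(x^7).
The coefficient of x^6 is 499/(5760·√(π)).

Final answer: 499/(5760·√(π))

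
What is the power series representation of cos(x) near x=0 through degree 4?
x^4/24 - x^2/2 + 1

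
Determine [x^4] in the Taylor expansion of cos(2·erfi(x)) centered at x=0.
Expand to order 4: cos(2·erfi(x)) = x^4·(-16/(3·π) + 32/(3·π^2)) - 8·x^2/π + 1 + O(x^5).
The coefficient of x^4 is -16/(3·π) + 32/(3·π^2).

Final answer: -16/(3·π) + 32/(3·π^2)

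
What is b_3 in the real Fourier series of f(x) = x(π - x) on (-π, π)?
b_3 = (1/π) ∫_{-π}^{π} f(x)·sin(3x) dx.
Evaluate the integral (use parity and integration by parts as needed): b_3 = 2·π/3.

Final answer: 2·π/3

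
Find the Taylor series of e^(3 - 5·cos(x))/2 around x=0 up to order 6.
301·x^6·e^(-2)/288 + 35·x^4·e^(-2)/24 + 5·x^2·e^(-2)/4 + e^(-2)/2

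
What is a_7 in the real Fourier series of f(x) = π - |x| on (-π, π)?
a_7 = (1/π) ∫_{-π}^{π} f(x)·cos(7x) dx.
Evaluate the integral (use parity and integration by parts as needed): a_7 = 4/(49·π).

Final answer: 4/(49·π)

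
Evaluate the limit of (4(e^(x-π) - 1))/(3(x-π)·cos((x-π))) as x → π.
Both numerator and denominator → 0 as x → π; this is a 0/0 indeterminate form.
Expand each to leading order near x = π: numerator ~ 4·(x - π), denominator ~ 3·(x - π).
The limit of the ratio is 4/3.

Final answer: 4/3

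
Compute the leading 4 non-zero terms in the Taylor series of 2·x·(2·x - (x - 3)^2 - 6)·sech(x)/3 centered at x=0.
-8·x^4/3 + 13·x^3/3 + 16·x^2/3 - 10·x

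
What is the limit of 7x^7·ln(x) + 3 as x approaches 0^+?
The product is a 0·∞ indeterminate form at x → 0⁺.
Rewrite the product as 7·ln(x) / x^(-7) and apply L'Hôpital, or use the standard hierarchy x^(-7) ≫ |ln x| as x → 0⁺.
The indeterminate product → 0, so the limit = 3.

Final answer: 3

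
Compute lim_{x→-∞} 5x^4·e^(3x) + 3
The product is a 0·∞ indeterminate form at x → -∞.
Rewrite the product as 5x^4 / e^(-3x) (an ∞/∞ form) and apply L'Hôpital, or use the standard hierarchy e^(3|x|) ≫ |x^4| as x → -∞.
The indeterminate product → 0, so the limit = 3.

Final answer: 3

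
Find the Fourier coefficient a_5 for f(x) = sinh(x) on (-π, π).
a_5 = (1/π) ∫_{-π}^{π} f(x)·cos(5x) dx.
Evaluate the integral (use parity and integration by parts as needed): a_5 = 0.

Final answer: 0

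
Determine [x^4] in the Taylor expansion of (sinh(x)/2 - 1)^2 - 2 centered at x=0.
Expand to order 4: (sinh(x)/2 - 1)^2 - 2 = x^4/12 - x^3/6 + x^2/4 - x - 1 + O(x^5).
The coefficient of x^4 is 1/12.

Final answer: 1/12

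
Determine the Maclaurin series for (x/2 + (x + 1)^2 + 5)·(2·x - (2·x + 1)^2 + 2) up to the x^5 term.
-4·x^4 - 12·x^3 - 28·x^2 - 19·x/2 + 6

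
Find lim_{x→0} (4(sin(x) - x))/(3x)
Both numerator and denominator → 0 as x → 0; this is a 0/0 indeterminate form.
Expand each to leading order near x = 0: numerator ~ -2·x^3/3, denominator ~ 3·x.
The limit of the ratio is 0.

Final answer: 0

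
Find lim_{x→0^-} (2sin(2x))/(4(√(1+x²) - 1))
Both numerator and denominator → 0 as x → 0^-; this is a 0/0 indeterminate form.
Expand each to leading order near x = 0: numerator ~ 4·x, denominator ~ 2·x^2.
The limit of the ratio is -∞.

Final answer: -∞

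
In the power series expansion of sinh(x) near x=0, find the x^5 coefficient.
Expand to order 5: sinh(x) = x^5/120 + x^3/6 + x + O(x^6).
The coefficient of x^5 is 1/120.

Final answer: 1/120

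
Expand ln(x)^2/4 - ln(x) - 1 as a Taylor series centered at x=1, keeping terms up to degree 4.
-1 - (x - 1) + 3·(x - 1)^2/4 - 7·(x - 1)^3/12 + 23·(x - 1)^4/48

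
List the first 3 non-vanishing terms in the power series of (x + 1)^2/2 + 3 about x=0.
x^2/2 + x + 7/2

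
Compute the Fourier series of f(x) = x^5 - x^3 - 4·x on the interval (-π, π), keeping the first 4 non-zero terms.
(-42·π^2 + 2·π^4 + 244)·sin(x) + (-π^4 - 5 + 6·π^2)·sin(2·x) + (-58·π^2/27 - 100/81 + 2·π^4/3)·sin(3·x) + (-π^4/2 + 101/64 + 9·π^2/8)·sin(4·x)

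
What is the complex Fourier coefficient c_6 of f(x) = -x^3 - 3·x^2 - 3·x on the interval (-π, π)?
Compute the real Fourier coefficients first: a_6 = -1/3, b_6 = 17/18 + π^2/3.
Then c_6 = (a_6 − i·b_6)/2 = -1/6 - i·π^2/6 - 17·i/36.

Final answer: -1/6 - i·π^2/6 - 17·i/36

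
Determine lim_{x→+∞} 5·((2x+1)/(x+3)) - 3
Evaluate the dominant behaviour as x → +∞; each term tends to a finite value or vanishes.
Limit = 7.

Final answer: 7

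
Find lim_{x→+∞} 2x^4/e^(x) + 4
The quotient is an ∞/∞ indeterminate form as x → +∞.
The exponential denominator e^(x) dominates the polynomial numerator (e^x ≫ x^4 as x → ∞), so the quotient → 0.
Adding the constant: 0 + 4 = 4. Limit = 4.

Final answer: 4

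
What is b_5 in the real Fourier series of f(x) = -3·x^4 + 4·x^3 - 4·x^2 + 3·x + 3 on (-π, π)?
b_5 = (1/π) ∫_{-π}^{π} f(x)·sin(5x) dx.
Evaluate the integral (use parity and integration by parts as needed): b_5 = 102/125 + 8·π^2/5.

Final answer: 102/125 + 8·π^2/5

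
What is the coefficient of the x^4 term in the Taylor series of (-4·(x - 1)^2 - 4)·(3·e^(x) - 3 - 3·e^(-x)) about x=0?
Expand to order 4: (-4·(x - 1)^2 - 4)·(3·e^(x) - 3 - 3·e^(-x)) = 8·x^4 - 32·x^3 + 60·x^2 - 72·x + 24 + O(x^5).
The coefficient of x^4 is 8.

Final answer: 8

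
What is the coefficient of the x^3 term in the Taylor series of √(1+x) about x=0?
Expand to order 3: √(1+x) = x^3/16 - x^2/8 + x/2 + 1 + O(x^4).
The coefficient of x^3 is 1/16.

Final answer: 1/16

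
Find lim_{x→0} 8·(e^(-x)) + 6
Direct substitution at x = 0 gives 14.

Final answer: 14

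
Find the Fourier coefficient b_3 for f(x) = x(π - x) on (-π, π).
b_3 = (1/π) ∫_{-π}^{π} f(x)·sin(3x) dx.
Evaluate the integral (use parity and integration by parts as needed): b_3 = 2·π/3.

Final answer: 2·π/3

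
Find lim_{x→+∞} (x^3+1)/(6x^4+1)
This is an ∞/∞ indeterminate form as x → +∞.
Divide numerator and denominator by x^4 and let the lower-order terms vanish; the numerator's degree 3 is below the denominator's degree 4, so the quotient → 0.
Limit = 0.

Final answer: 0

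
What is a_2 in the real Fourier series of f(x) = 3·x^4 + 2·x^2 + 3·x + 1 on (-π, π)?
a_2 = (1/π) ∫_{-π}^{π} f(x)·cos(2x) dx.
Evaluate the integral (use parity and integration by parts as needed): a_2 = -7 + 6·π^2.

Final answer: -7 + 6·π^2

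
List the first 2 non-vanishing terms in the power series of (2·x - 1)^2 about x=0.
1 - 4·x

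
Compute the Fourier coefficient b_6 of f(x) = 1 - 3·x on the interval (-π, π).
b_6 = (1/π) ∫_{-π}^{π} f(x)·sin(6x) dx.
Evaluate the integral (use parity and integration by parts as needed): b_6 = 1.

Final answer: 1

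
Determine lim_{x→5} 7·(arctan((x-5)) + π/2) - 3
Direct substitution at x = 5 gives -3 + 7·π/2.

Final answer: -3 + 7·π/2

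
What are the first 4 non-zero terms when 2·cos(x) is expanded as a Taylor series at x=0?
-x^6/360 + x^4/12 - x^2 + 2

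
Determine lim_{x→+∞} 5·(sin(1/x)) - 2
Evaluate the dominant behaviour as x → +∞; each term tends to a finite value or vanishes.
Limit = -2.

Final answer: -2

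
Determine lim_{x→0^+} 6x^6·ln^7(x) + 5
The product is a 0·∞ indeterminate form at x → 0⁺.
Rewrite the product as 6·ln^7(x) / x^(-6) and apply L'Hôpital, or use the standard hierarchy x^(-6) ≫ |ln x|^7 as x → 0⁺.
The indeterminate product → 0, so the limit = 5.

Final answer: 5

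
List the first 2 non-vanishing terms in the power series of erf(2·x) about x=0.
-16·x^3/(3·√(π)) + 4·x/√(π)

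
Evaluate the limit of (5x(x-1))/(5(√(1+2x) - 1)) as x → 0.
Both numerator and denominator → 0 as x → 0; this is a 0/0 indeterminate form.
Expand each to leading order near x = 0: numerator ~ -5·x, denominator ~ 5·x.
The limit of the ratio is -1.

Final answer: -1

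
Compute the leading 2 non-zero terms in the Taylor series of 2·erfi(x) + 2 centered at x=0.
4·x/√(π) + 2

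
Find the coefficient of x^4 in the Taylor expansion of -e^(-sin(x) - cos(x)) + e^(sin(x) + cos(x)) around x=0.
Expand to order 4: -e^(-sin(x) - cos(x)) + e^(sin(x) + cos(x)) = x^4·(-5·e/24 - 5·e^(-1)/24) + x^3·(-e/2 + e^(-1)/2) - x^2·e^(-1) + x·(e^(-1) + e) - e^(-1) + e + O(x^5).
The coefficient of x^4 is -5·e/24 - 5·e^(-1)/24.

Final answer: -5·e/24 - 5·e^(-1)/24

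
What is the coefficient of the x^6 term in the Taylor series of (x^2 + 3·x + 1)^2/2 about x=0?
Expand to order 6: (x^2 + 3·x + 1)^2/2 = x^4/2 + 3·x^3 + 11·x^2/2 + 3·x + 1/2 + O(x^7).
The coefficient of x^6 is 0.

Final answer: 0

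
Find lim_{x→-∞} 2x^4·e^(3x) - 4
The product is a 0·∞ indeterminate form at x → -∞.
Rewrite the product as 2x^4 / e^(-3x) (an ∞/∞ form) and apply L'Hôpital, or use the standard hierarchy e^(3|x|) ≫ |x^4| as x → -∞.
The indeterminate product → 0, so the limit = -4.

Final answer: -4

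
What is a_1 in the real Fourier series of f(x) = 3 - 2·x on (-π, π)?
a_1 = (1/π) ∫_{-π}^{π} f(x)·cos(1x) dx.
Evaluate the integral (use parity and integration by parts as needed): a_1 = 0.

Final answer: 0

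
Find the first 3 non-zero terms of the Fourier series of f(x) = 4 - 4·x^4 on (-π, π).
(-192 + 32·π^2)·cos(x) + (12 - 8·π^2)·cos(2·x) - 4·π^4/5 + 4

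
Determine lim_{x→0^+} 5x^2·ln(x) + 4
The product is a 0·∞ indeterminate form at x → 0⁺.
Rewrite the product as 5·ln(x) / x^(-2) and apply L'Hôpital, or use the standard hierarchy x^(-2) ≫ |ln x| as x → 0⁺.
The indeterminate product → 0, so the limit = 4.

Final answer: 4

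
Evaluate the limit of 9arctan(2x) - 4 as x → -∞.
Evaluate the dominant behaviour as x → -∞; each term tends to a finite value or vanishes.
Limit = -9·π/2 - 4.

Final answer: -9·π/2 - 4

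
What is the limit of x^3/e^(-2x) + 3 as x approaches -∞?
The quotient is an ∞/∞ indeterminate form as x → -∞.
Compare growth rates of the dominant terms (exponentials ≫ polynomials ≫ logarithms), or apply L'Hôpital's rule; the quotient → 0.
Adding the constant: 0 + 3 = 3. Limit = 3.

Final answer: 3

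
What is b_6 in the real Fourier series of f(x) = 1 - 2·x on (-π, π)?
b_6 = (1/π) ∫_{-π}^{π} f(x)·sin(6x) dx.
Evaluate the integral (use parity and integration by parts as needed): b_6 = 2/3.

Final answer: 2/3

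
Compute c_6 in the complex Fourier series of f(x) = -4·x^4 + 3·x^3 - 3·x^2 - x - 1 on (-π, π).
Compute the real Fourier coefficients first: a_6 = -8·π^2/9 - 5/27, b_6 = 1/2 - π^2.
Then c_6 = (a_6 − i·b_6)/2 = -4·π^2/9 - 5/54 - i/4 + i·π^2/2.

Final answer: -4·π^2/9 - 5/54 - i/4 + i·π^2/2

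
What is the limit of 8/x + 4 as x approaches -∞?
Evaluate the dominant behaviour as x → -∞; each term tends to a finite value or vanishes.
Limit = 4.

Final answer: 4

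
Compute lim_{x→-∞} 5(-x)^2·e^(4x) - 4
The product is a 0·∞ indeterminate form at x → -∞.
Rewrite the product as 5(-x)^2 / e^(-4x) (an ∞/∞ form) and apply L'Hôpital, or use the standard hierarchy e^(4|x|) ≫ |(-x)^2| as x → -∞.
The indeterminate product → 0, so the limit = -4.

Final answer: -4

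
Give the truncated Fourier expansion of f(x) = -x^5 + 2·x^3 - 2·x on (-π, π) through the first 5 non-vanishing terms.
(-268 - 2·π^4 + 44·π^2)·sin(x) + (-7·π^2 + 25/2 + π^4)·sin(2·x) + (-2·π^4/3 - 260/81 + 76·π^2/27)·sin(3·x) + (-13·π^2/8 + 103/64 + π^4/2)·sin(4·x) + (-2·π^4/5 - 668/625 + 28·π^2/25)·sin(5·x)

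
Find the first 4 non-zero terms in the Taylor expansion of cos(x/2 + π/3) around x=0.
√(3)·x^3/96 - x^2/16 - √(3)·x/4 + 1/2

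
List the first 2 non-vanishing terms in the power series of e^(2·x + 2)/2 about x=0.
x·e^(2) + e^(2)/2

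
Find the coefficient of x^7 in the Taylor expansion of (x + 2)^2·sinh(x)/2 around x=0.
Expand to order 7: (x + 2)^2·sinh(x)/2 = 23·x^7/5040 + x^6/60 + x^5/10 + x^4/3 + 5·x^3/6 + 2·x^2 + 2·x + O(x^8).
The coefficient of x^7 is 23/5040.

Final answer: 23/5040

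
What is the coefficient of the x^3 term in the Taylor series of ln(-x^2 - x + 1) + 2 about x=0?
Expand to order 3: ln(-x^2 - x + 1) + 2 = -4·x^3/3 - 3·x^2/2 - x + 2 + O(x^4).
The coefficient of x^3 is -4/3.

Final answer: -4/3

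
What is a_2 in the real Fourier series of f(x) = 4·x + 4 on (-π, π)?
a_2 = (1/π) ∫_{-π}^{π} f(x)·cos(2x) dx.
Evaluate the integral (use parity and integration by parts as needed): a_2 = 0.

Final answer: 0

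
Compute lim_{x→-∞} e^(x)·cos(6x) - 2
Evaluate the dominant behaviour as x → -∞; each term tends to a finite value or vanishes.
Limit = -2.

Final answer: -2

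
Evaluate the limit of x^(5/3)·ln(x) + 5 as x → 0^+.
The product is a 0·∞ indeterminate form at x → 0⁺.
Rewrite the product as ln(x) / x^(-5/3) and apply L'Hôpital, or use the standard hierarchy x^(-5/3) ≫ |ln x| as x → 0⁺.
The indeterminate product → 0, so the limit = 5.

Final answer: 5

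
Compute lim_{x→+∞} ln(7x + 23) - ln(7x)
This is an ∞ − ∞ indeterminate form.
Combine the logarithms: ln(7x+23) − ln(7x) = ln((7x+23)/(7x)) = ln(1 + 23/(7x)) → ln(1) = 0.
Limit = 0.

Final answer: 0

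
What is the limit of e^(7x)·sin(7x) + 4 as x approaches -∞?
Evaluate the dominant behaviour as x → -∞; each term tends to a finite value or vanishes.
Limit = 4.

Final answer: 4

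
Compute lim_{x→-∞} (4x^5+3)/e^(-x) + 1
The quotient is an ∞/∞ indeterminate form as x → -∞.
Compare growth rates of the dominant terms (exponentials ≫ polynomials ≫ logarithms), or apply L'Hôpital's rule; the quotient → 0.
Adding the constant: 0 + 1 = 1. Limit = 1.

Final answer: 1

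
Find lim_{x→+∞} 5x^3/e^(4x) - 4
The quotient is an ∞/∞ indeterminate form as x → +∞.
The exponential denominator e^(4x) dominates the polynomial numerator (e^x ≫ x^3 as x → ∞), so the quotient → 0.
Adding the constant: 0 - 4 = -4. Limit = -4.

Final answer: -4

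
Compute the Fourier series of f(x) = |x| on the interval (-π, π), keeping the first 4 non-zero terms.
-4·cos(x)/π - 4·cos(3·x)/(9·π) - 4·cos(5·x)/(25·π) + π/2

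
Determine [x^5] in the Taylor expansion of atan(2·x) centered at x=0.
Expand to order 5: atan(2·x) = 32·x^5/5 - 8·x^3/3 + 2·x + O(x^6).
The coefficient of x^5 is 32/5.

Final answer: 32/5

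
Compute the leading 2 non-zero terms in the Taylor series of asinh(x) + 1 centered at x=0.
x + 1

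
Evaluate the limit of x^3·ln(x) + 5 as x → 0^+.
The product is a 0·∞ indeterminate form at x → 0⁺.
Rewrite the product as ln(x) / x^(-3) and apply L'Hôpital, or use the standard hierarchy x^(-3) ≫ |ln x| as x → 0⁺.
The indeterminate product → 0, so the limit = 5.

Final answer: 5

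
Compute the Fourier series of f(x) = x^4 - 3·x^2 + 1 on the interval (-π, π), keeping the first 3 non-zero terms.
(60 - 8·π^2)·cos(x) + (-6 + 2·π^2)·cos(2·x) - π^2 + 1 + π^4/5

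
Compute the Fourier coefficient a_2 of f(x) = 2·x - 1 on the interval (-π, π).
a_2 = (1/π) ∫_{-π}^{π} f(x)·cos(2x) dx.
Evaluate the integral (use parity and integration by parts as needed): a_2 = 0.

Final answer: 0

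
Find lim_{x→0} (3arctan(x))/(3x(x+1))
Both numerator and denominator → 0 as x → 0; this is a 0/0 indeterminate form.
Expand each to leading order near x = 0: numerator ~ 3·x, denominator ~ 3·x.
The limit of the ratio is 1.

Final answer: 1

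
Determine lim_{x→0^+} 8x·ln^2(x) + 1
The product is a 0·∞ indeterminate form at x → 0⁺.
Rewrite the product as 8·ln^2(x) / x^(-1) and apply L'Hôpital, or use the standard hierarchy x^(-1) ≫ |ln x|^2 as x → 0⁺.
The indeterminate product → 0, so the limit = 1.

Final answer: 1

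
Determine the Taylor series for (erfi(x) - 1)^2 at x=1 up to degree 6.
-2·erfi(1) + 1 + erfi(1)^2 + (-4·e + 4·e·erfi(1))·(x - 1)/√(π) + (-4·e·π + 4·√(π)·e^(2) + 4·e·π·erfi(1))·(x - 1)^2/π^(3/2) + (-4·e·π + 4·e·π·erfi(1) + 8·√(π)·e^(2))·(x - 1)^3/π^(3/2) + (-10·e·π + 10·e·π·erfi(1) + 36·√(π)·e^(2))·(x - 1)^4/(3·π^(3/2)) + (-38·e·π + 38·e·π·erfi(1) + 220·√(π)·e^(2))·(x - 1)^5/(15·π^(3/2)) + (-26·e·π + 26·e·π·erfi(1) + 236·√(π)·e^(2))·(x - 1)^6/(15·π^(3/2))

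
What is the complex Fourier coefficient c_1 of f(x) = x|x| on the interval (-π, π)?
Compute the real Fourier coefficients first: a_1 = 0, b_1 = (-8 + 2·π^2)/π.
Then c_1 = (a_1 − i·b_1)/2 = -i·π + 4·i/π.

Final answer: -i·π + 4·i/π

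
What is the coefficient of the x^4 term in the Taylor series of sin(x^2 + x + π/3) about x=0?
Expand to order 4: sin(x^2 + x + π/3) = x^4·(-11·√(3)/48 - 1/4) + x^3·(-√(3)/2 - 1/12) + x^2·(1/2 - √(3)/4) + x/2 + √(3)/2 + O(x^5).
The coefficient of x^4 is -11·√(3)/48 - 1/4.

Final answer: -11·√(3)/48 - 1/4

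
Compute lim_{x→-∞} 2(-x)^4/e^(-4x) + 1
The quotient is an ∞/∞ indeterminate form as x → -∞.
Compare growth rates of the dominant terms (exponentials ≫ polynomials ≫ logarithms), or apply L'Hôpital's rule; the quotient → 0.
Adding the constant: 0 + 1 = 1. Limit = 1.

Final answer: 1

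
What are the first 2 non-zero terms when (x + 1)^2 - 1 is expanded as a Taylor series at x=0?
x^2 + 2·x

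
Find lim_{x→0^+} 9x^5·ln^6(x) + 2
The product is a 0·∞ indeterminate form at x → 0⁺.
Rewrite the product as 9·ln^6(x) / x^(-5) and apply L'Hôpital, or use the standard hierarchy x^(-5) ≫ |ln x|^6 as x → 0⁺.
The indeterminate product → 0, so the limit = 2.

Final answer: 2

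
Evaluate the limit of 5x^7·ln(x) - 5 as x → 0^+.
The product is a 0·∞ indeterminate form at x → 0⁺.
Rewrite the product as 5·ln(x) / x^(-7) and apply L'Hôpital, or use the standard hierarchy x^(-7) ≫ |ln x| as x → 0⁺.
The indeterminate product → 0, so the limit = -5.

Final answer: -5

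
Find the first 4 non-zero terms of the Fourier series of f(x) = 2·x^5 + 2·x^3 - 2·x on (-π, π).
(-76·π^2 + 4·π^4 + 452)·sin(x) + (-2·π^4 - 10 + 8·π^2)·sin(2·x) + (-44·π^2/27 - 20/81 + 4·π^4/3)·sin(3·x) + (-π^4 + 29/32 + π^2/4)·sin(4·x)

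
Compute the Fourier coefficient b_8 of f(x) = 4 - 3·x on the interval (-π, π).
b_8 = (1/π) ∫_{-π}^{π} f(x)·sin(8x) dx.
Evaluate the integral (use parity and integration by parts as needed): b_8 = 3/4.

Final answer: 3/4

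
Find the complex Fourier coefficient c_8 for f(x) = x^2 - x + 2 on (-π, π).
Compute the real Fourier coefficients first: a_8 = 1/16, b_8 = 1/4.
Then c_8 = (a_8 − i·b_8)/2 = 1/32 - i/8.

Final answer: 1/32 - i/8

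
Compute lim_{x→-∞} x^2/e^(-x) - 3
The quotient is an ∞/∞ indeterminate form as x → -∞.
Compare growth rates of the dominant terms (exponentials ≫ polynomials ≫ logarithms), or apply L'Hôpital's rule; the quotient → 0.
Adding the constant: 0 - 3 = -3. Limit = -3.

Final answer: -3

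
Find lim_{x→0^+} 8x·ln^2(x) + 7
The product is a 0·∞ indeterminate form at x → 0⁺.
Rewrite the product as 8·ln^2(x) / x^(-1) and apply L'Hôpital, or use the standard hierarchy x^(-1) ≫ |ln x|^2 as x → 0⁺.
The indeterminate product → 0, so the limit = 7.

Final answer: 7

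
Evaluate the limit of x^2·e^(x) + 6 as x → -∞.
The product is a 0·∞ indeterminate form at x → -∞.
Rewrite the product as x^2 / e^(-x) (an ∞/∞ form) and apply L'Hôpital, or use the standard hierarchy e^(|x|) ≫ |x^2| as x → -∞.
The indeterminate product → 0, so the limit = 6.

Final answer: 6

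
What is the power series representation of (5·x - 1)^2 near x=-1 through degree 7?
36 - 60·(x + 1) + 25·(x + 1)^2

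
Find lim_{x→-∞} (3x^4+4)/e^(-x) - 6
The quotient is an ∞/∞ indeterminate form as x → -∞.
Compare growth rates of the dominant terms (exponentials ≫ polynomials ≫ logarithms), or apply L'Hôpital's rule; the quotient → 0.
Adding the constant: 0 - 6 = -6. Limit = -6.

Final answer: -6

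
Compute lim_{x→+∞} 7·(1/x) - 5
Evaluate the dominant behaviour as x → +∞; each term tends to a finite value or vanishes.
Limit = -5.

Final answer: -5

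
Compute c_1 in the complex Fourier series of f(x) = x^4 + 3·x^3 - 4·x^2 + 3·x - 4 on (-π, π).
Compute the real Fourier coefficients first: a_1 = 64 - 8·π^2, b_1 = -30 + 6·π^2.
Then c_1 = (a_1 − i·b_1)/2 = -4·π^2 + 32 - 3·i·π^2 + 15·i.

Final answer: -4·π^2 + 32 - 3·i·π^2 + 15·i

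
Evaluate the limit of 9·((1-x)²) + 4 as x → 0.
Direct substitution at x = 0 gives 13.

Final answer: 13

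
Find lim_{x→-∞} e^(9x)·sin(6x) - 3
Evaluate the dominant behaviour as x → -∞; each term tends to a finite value or vanishes.
Limit = -3.

Final answer: -3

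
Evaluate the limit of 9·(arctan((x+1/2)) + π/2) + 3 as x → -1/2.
Direct substitution at x = -1/2 gives 3 + 9·π/2.

Final answer: 3 + 9·π/2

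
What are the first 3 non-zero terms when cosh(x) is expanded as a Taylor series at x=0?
x^4/24 + x^2/2 + 1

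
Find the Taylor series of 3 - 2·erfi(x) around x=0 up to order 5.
-2·x^5/(5·√(π)) - 4·x^3/(3·√(π)) - 4·x/√(π) + 3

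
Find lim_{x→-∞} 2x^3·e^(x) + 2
The product is a 0·∞ indeterminate form at x → -∞.
Rewrite the product as 2x^3 / e^(-x) (an ∞/∞ form) and apply L'Hôpital, or use the standard hierarchy e^(|x|) ≫ |x^3| as x → -∞.
The indeterminate product → 0, so the limit = 2.

Final answer: 2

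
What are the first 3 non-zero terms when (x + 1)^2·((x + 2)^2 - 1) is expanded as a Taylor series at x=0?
12·x^2 + 10·x + 3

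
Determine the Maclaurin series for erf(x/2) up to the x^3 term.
-x^3/(12·√(π)) + x/√(π)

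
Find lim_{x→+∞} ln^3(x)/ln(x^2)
This is an ∞/∞ indeterminate form as x → +∞.
Write ln(x^2) = 2·ln(x), reducing the quotient to ln^2(x)/2 → ∞.
Limit = ∞.

Final answer: ∞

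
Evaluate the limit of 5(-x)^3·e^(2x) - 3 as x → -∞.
The product is a 0·∞ indeterminate form at x → -∞.
Rewrite the product as 5(-x)^3 / e^(-2x) (an ∞/∞ form) and apply L'Hôpital, or use the standard hierarchy e^(2|x|) ≫ |(-x)^3| as x → -∞.
The indeterminate product → 0, so the limit = -3.

Final answer: -3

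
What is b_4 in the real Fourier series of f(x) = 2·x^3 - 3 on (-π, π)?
b_4 = (1/π) ∫_{-π}^{π} f(x)·sin(4x) dx.
Evaluate the integral (use parity and integration by parts as needed): b_4 = 3/8 - π^2.

Final answer: 3/8 - π^2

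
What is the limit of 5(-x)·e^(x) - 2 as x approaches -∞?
The product is a 0·∞ indeterminate form at x → -∞.
Rewrite the product as 5(-x) / e^(-x) (an ∞/∞ form) and apply L'Hôpital, or use the standard hierarchy e^(|x|) ≫ |(-x)| as x → -∞.
The indeterminate product → 0, so the limit = -2.

Final answer: -2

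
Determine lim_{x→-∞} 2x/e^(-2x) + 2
The quotient is an ∞/∞ indeterminate form as x → -∞.
Compare growth rates of the dominant terms (exponentials ≫ polynomials ≫ logarithms), or apply L'Hôpital's rule; the quotient → 0.
Adding the constant: 0 + 2 = 2. Limit = 2.

Final answer: 2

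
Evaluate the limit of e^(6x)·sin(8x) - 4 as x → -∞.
Evaluate the dominant behaviour as x → -∞; each term tends to a finite value or vanishes.
Limit = -4.

Final answer: -4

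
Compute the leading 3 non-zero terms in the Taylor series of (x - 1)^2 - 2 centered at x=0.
x^2 - 2·x - 1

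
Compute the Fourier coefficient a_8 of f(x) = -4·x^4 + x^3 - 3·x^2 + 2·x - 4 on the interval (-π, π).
a_8 = (1/π) ∫_{-π}^{π} f(x)·cos(8x) dx.
Evaluate the integral (use parity and integration by parts as needed): a_8 = -π^2/2 - 9/64.

Final answer: -π^2/2 - 9/64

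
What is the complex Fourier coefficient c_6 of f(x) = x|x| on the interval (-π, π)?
Compute the real Fourier coefficients first: a_6 = 0, b_6 = -π/3.
Then c_6 = (a_6 − i·b_6)/2 = i·π/6.

Final answer: i·π/6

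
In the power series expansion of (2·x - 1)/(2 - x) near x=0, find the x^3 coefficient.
Expand to order 3: (2·x - 1)/(2 - x) = 3·x^3/16 + 3·x^2/8 + 3·x/4 - 1/2 + O(x^4).
The coefficient of x^3 is 3/16.

Final answer: 3/16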